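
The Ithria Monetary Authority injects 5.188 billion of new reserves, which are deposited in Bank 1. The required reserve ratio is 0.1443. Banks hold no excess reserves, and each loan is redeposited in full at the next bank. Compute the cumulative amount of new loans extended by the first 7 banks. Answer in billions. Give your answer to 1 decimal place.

20.4 billion

Bank i lends (1 − rr)^i of the original deposit: Bank 1 lends 5.188·0.8557 ≈ 4.4394, Bank 2 lends 5.188·0.8557² ≈ 3.7988, and so on.
Summing a geometric series: total = 5.188·[0.8557·(1 − 0.8557^7) / (1 − 0.8557)] ≈ 20.4300 billion.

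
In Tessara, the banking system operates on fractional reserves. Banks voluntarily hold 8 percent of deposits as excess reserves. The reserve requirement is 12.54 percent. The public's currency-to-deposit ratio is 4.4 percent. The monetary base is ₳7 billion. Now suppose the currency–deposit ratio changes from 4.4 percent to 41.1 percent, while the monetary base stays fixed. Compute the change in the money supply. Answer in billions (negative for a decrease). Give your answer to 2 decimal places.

Initially m₁ = (1 + 0.044) / (0.1254 + 0.08 + 0.044) ≈ 4.1860, so M₁ = 4.1860 × 7 = 29.302 billion.
After the change m₂ = (1 + 0.411) / (0.1254 + 0.08 + 0.411) ≈ 2.2891, so M₂ = 2.2891 × 7 = 16.0237 billion.
ΔM = M₂ − M₁ = 16.0237 − 29.302 = -13.2783 billion.

-13.28 billion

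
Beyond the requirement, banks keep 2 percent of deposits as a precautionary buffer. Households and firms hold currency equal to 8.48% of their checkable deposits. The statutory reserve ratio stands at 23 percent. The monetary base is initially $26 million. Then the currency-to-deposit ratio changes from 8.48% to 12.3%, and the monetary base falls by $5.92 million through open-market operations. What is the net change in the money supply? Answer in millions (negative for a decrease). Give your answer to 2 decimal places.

-23.79 million

Before: m₁ = (1 + 0.0848) / (0.23 + 0.02 + 0.0848) ≈ 3.24014, MB₁ = 26, so M₁ = 3.24014 × 26 ≈ 84.2436 million.
After: m₂ = (1 + 0.123) / (0.23 + 0.02 + 0.123) ≈ 3.01072, MB₂ = 26 − 5.92 = 20.08, so M₂ = 3.01072 × 20.08 ≈ 60.4553 million.
ΔM = M₂ − M₁ = 60.4553 − 84.2436 = -23.7883 million.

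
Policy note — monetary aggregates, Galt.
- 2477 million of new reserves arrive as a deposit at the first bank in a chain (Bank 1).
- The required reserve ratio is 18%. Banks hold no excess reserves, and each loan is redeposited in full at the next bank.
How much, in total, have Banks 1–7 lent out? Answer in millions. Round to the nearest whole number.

Bank i lends (1 − rr)^i of the original deposit: Bank 1 lends 2477·0.8200 = 2031.1400, Bank 2 lends 2477·0.8200² = 1665.5348, and so on.
Summing a geometric series: total = 2477·[0.8200·(1 − 0.8200^7) / (1 − 0.8200)] ≈ 8471.1462 million.

8471 million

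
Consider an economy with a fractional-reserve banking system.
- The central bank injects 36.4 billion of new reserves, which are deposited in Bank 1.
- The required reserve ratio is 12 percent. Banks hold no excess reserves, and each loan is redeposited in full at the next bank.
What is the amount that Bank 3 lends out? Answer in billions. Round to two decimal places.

24.81 billion

Each bank lends a fraction (1 − rr) = 0.8800 of the deposit it receives, so Bank 3 receives 36.4·0.8800^2 and lends 36.4·0.8800^3 ≈ 24.8056 billion.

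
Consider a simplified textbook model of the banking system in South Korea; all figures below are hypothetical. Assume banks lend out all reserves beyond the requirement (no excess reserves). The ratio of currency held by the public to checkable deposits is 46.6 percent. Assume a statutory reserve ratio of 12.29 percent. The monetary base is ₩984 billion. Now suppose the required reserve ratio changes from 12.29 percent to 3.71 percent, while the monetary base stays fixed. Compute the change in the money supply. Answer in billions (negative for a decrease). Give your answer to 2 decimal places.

₩417.75 billion

Initially m₁ = (1 + 0.466) / (0.1229 + 0.466) ≈ 2.489387, so M₁ = 2.489387 × 984 ≈ 2449.5568 billion.
After the change m₂ = (1 + 0.466) / (0.0371 + 0.466) ≈ 2.913934, so M₂ = 2.913934 × 984 ≈ 2867.3111 billion.
ΔM = M₂ − M₁ = 2867.3111 − 2449.5568 = 417.7543 billion.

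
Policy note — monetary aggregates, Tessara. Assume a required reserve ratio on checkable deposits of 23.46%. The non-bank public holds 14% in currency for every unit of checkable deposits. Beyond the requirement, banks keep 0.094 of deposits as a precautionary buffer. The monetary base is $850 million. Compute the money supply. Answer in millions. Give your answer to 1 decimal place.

$2067.9 million

The money multiplier is m = (1 + c) / (rr + e + c) = (1 + 0.14) / (0.2346 + 0.094 + 0.14) ≈ 2.43278.
So M = m × MB = 2.43278 × 850 = 2067.863 million.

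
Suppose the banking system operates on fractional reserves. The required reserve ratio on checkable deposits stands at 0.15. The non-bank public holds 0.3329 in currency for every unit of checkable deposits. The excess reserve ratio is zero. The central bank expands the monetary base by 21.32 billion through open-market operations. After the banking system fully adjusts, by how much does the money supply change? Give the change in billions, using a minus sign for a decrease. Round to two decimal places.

58.85 billion

The money multiplier is m = (1 + c) / (rr + c) = (1 + 0.3329) / (0.15 + 0.3329) ≈ 2.76020.
The purchase adds 21.32 billion of base, so ΔM = m × ΔMB = 2.76020 × (+21.32) ≈ 58.8475 billion.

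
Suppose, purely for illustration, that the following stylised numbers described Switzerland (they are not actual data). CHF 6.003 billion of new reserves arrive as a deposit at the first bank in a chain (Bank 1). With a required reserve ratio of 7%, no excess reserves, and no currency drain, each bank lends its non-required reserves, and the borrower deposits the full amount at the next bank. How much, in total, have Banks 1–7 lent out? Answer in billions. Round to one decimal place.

CHF 31.8 billion

Bank i lends (1 − rr)^i of the original deposit: Bank 1 lends 6.003·0.9300 ≈ 5.5828, Bank 2 lends 6.003·0.9300² ≈ 5.1920, and so on.
Summing a geometric series: total = 6.003·[0.9300·(1 − 0.9300^7) / (1 − 0.9300)] ≈ 31.7660 billion.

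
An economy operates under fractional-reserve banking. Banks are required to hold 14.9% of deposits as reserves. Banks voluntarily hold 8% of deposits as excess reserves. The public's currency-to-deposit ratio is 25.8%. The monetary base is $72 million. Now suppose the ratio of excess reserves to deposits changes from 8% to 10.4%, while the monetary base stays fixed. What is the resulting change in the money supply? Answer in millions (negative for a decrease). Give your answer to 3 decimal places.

Initially m₁ = (1 + 0.258) / (0.149 + 0.08 + 0.258) ≈ 2.583162, so M₁ = 2.583162 × 72 ≈ 185.9877 million.
After the change m₂ = (1 + 0.258) / (0.149 + 0.104 + 0.258) ≈ 2.461840, so M₂ = 2.461840 × 72 ≈ 177.2525 million.
ΔM = M₂ − M₁ = 177.2525 − 185.9877 = -8.7352 million.

-8.735 million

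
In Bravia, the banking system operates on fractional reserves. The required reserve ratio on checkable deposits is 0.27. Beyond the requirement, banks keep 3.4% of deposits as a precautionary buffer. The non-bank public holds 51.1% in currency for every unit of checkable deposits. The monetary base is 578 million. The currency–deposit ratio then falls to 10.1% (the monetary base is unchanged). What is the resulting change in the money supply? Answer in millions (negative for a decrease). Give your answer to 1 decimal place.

Initially m₁ = (1 + 0.511) / (0.27 + 0.034 + 0.511) ≈ 1.85399, so M₁ = 1.85399 × 578 ≈ 1071.6062 million.
After the change m₂ = (1 + 0.101) / (0.27 + 0.034 + 0.101) ≈ 2.71852, so M₂ = 2.71852 × 578 ≈ 1571.3046 million.
ΔM = M₂ − M₁ = 1571.3046 − 1071.6062 = 499.6984 million.

499.7 million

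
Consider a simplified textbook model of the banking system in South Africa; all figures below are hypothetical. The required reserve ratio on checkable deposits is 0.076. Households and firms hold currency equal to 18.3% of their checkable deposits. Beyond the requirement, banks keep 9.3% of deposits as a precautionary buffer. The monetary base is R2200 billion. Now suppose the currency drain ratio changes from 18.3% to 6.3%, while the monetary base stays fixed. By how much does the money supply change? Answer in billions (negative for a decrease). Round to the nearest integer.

R2686 billion

Initially m₁ = (1 + 0.183) / (0.076 + 0.093 + 0.183) ≈ 3.36080, so M₁ = 3.36080 × 2200 = 7393.76 billion.
After the change m₂ = (1 + 0.063) / (0.076 + 0.093 + 0.063) ≈ 4.58190, so M₂ = 4.58190 × 2200 = 10080.18 billion.
ΔM = M₂ − M₁ = 10080.18 − 7393.76 = 2686.42 billion.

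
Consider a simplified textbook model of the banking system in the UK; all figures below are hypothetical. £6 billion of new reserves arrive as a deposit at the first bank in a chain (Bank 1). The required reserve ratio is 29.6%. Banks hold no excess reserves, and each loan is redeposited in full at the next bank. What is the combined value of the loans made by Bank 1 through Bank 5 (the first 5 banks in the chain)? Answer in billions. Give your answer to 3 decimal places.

£11.803 billion

Bank i lends (1 − rr)^i of the original deposit: Bank 1 lends 6·0.7040 = 4.2240, Bank 2 lends 6·0.7040² ≈ 2.9737, and so on.
Summing a geometric series: total = 6·[0.7040·(1 − 0.7040^5) / (1 − 0.7040)] ≈ 11.8026 billion.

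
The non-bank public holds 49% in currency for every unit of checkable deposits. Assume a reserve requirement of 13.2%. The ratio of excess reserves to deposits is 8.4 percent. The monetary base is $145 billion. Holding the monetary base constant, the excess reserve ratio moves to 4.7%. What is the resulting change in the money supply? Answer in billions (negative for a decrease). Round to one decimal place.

$16.9 billion

Initially m₁ = (1 + 0.49) / (0.132 + 0.084 + 0.49) ≈ 2.11048, so M₁ = 2.11048 × 145 = 306.0196 billion.
After the change m₂ = (1 + 0.49) / (0.132 + 0.047 + 0.49) ≈ 2.22720, so M₂ = 2.22720 × 145 = 322.944 billion.
ΔM = M₂ − M₁ = 322.944 − 306.0196 = 16.9244 billion.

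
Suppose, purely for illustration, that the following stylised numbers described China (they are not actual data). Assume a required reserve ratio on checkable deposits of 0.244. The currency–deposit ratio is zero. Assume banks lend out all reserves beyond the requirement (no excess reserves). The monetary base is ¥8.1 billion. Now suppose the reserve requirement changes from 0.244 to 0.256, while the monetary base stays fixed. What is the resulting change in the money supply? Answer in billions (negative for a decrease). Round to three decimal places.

Initially m₁ = 1 / (0.244) ≈ 4.09836, so M₁ = 4.09836 × 8.1 ≈ 33.1967 billion.
After the change m₂ = 1 / (0.256) = 3.90625, so M₂ = 3.90625 × 8.1 ≈ 31.6406 billion.
ΔM = M₂ − M₁ = 31.6406 − 33.1967 = -1.5561 billion.

-1.556 billion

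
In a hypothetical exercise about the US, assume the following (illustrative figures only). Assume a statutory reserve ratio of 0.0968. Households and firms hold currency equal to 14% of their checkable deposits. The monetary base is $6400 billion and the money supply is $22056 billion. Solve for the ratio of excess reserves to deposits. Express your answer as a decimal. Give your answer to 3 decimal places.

Using m = M/MB = 22056/6400 = 3.446250. Since m = (1 + c)/(c + rr + e), the denominator satisfies c + rr + e = (1 + c)/m = (1 + 0.14) / 3.446250 ≈ 0.330794.
With c = 0.14 and rr = 0.0968, the ratio of excess reserves to deposits is 0.330794 − 0.14 − 0.0968 = 0.093994.

0.094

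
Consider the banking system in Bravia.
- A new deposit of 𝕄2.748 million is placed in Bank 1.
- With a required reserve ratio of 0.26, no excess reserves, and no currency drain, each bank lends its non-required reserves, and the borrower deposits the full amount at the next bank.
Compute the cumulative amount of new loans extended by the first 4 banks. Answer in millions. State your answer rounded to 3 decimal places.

𝕄5.476 million

Bank i lends (1 − rr)^i of the original deposit: Bank 1 lends 2.748·0.7400 ≈ 2.0335, Bank 2 lends 2.748·0.7400² ≈ 1.5048, and so on.
Summing a geometric series: total = 2.748·[0.7400·(1 − 0.7400^4) / (1 − 0.7400)] ≈ 5.4759 million.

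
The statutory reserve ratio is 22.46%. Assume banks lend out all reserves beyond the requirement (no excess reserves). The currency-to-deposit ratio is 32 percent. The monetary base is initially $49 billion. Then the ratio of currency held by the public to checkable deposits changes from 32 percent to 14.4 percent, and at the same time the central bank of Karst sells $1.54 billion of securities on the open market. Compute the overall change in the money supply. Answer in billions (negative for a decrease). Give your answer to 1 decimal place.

Before: m₁ = (1 + 0.32) / (0.2246 + 0.32) ≈ 2.4238, MB₁ = 49, so M₁ = 2.4238 × 49 = 118.7662 billion.
After: m₂ = (1 + 0.144) / (0.2246 + 0.144) ≈ 3.1036, MB₂ = 49 − 1.54 = 47.46, so M₂ = 3.1036 × 47.46 ≈ 147.2969 billion.
ΔM = M₂ − M₁ = 147.2969 − 118.7662 = 28.5307 billion.

$28.5 billion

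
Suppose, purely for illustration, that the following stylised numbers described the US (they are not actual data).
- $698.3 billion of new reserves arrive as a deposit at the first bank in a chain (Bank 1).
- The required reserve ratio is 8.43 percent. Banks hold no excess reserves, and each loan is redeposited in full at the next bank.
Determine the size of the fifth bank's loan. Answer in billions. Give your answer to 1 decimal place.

Each bank lends a fraction (1 − rr) = 0.9157 of the deposit it receives, so Bank 5 receives 698.3·0.9157^4 and lends 698.3·0.9157^5 ≈ 449.5812 billion.

$449.6 billion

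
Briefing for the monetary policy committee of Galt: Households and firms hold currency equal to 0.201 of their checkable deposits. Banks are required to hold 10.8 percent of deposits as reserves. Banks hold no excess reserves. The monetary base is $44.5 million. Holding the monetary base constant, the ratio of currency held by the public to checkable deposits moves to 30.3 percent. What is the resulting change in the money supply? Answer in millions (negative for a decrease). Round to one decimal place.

-31.9 million

Initially m₁ = (1 + 0.201) / (0.108 + 0.201) ≈ 3.8867, so M₁ = 3.8867 × 44.5 ≈ 172.9581 million.
After the change m₂ = (1 + 0.303) / (0.108 + 0.303) ≈ 3.1703, so M₂ = 3.1703 × 44.5 ≈ 141.0784 million.
ΔM = M₂ − M₁ = 141.0784 − 172.9581 = -31.8797 million.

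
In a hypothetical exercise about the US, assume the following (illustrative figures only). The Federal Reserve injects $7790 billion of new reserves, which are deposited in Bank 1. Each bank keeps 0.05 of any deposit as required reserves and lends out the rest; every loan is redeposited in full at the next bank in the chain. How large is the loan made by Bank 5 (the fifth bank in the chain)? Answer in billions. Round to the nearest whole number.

$6028 billion

Each bank lends a fraction (1 − rr) = 0.9500 of the deposit it receives, so Bank 5 receives 7790·0.9500^4 and lends 7790·0.9500^5 ≈ 6027.7535 billion.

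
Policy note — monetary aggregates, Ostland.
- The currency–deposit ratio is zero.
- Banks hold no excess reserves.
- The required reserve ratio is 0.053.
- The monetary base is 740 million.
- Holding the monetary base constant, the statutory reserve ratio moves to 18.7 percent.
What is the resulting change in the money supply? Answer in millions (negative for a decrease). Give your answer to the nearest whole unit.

Initially m₁ = 1 / (0.053) ≈ 18.8679, so M₁ = 18.8679 × 740 = 13962.246 million.
After the change m₂ = 1 / (0.187) ≈ 5.3476, so M₂ = 5.3476 × 740 = 3957.224 million.
ΔM = M₂ − M₁ = 3957.224 − 13962.246 = -10005.022 million.

-10005 million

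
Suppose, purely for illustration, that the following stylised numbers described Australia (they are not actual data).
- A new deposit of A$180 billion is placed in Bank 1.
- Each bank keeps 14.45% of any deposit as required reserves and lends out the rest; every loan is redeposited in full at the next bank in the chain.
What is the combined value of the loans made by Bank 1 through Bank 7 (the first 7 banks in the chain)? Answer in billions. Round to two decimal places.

Bank i lends (1 − rr)^i of the original deposit: Bank 1 lends 180·0.8555 = 153.9900, Bank 2 lends 180·0.8555² ≈ 131.7384, and so on.
Summing a geometric series: total = 180·[0.8555·(1 − 0.8555^7) / (1 − 0.8555)] ≈ 708.2663 billion.

A$708.27 billion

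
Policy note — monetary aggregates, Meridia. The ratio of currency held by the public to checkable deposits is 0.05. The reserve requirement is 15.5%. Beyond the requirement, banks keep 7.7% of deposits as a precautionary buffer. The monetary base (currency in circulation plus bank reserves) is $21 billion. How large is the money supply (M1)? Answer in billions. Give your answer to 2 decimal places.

$78.19 billion

The money multiplier is m = (1 + c) / (rr + e + c) = (1 + 0.05) / (0.155 + 0.077 + 0.05) ≈ 3.72340.
So M = m × MB = 3.72340 × 21 = 78.1914 billion.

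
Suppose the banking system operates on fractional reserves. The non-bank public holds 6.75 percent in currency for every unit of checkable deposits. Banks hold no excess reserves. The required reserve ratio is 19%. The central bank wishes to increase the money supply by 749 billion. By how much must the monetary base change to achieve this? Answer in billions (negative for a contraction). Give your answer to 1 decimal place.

The money multiplier is m = (1 + c) / (rr + c) = (1 + 0.0675) / (0.19 + 0.0675) ≈ 4.14563.
ΔMB = ΔM / m = (+749) / 4.14563 ≈ 180.6722 billion.

180.7 billion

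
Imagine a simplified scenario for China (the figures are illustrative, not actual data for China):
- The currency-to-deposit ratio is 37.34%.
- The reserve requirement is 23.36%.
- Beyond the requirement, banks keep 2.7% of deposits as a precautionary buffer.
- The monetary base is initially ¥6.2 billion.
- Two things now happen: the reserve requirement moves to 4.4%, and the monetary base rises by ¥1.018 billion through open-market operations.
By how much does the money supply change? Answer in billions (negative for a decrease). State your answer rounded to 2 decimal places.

Before: m₁ = (1 + 0.3734) / (0.2336 + 0.027 + 0.3734) ≈ 2.1662, MB₁ = 6.2, so M₁ = 2.1662 × 6.2 ≈ 13.4304 billion.
After: m₂ = (1 + 0.3734) / (0.044 + 0.027 + 0.3734) ≈ 3.0905, MB₂ = 6.2 + 1.018 = 7.218, so M₂ = 3.0905 × 7.218 ≈ 22.3072 billion.
ΔM = M₂ − M₁ = 22.3072 − 13.4304 = 8.8768 billion.

¥8.88 billion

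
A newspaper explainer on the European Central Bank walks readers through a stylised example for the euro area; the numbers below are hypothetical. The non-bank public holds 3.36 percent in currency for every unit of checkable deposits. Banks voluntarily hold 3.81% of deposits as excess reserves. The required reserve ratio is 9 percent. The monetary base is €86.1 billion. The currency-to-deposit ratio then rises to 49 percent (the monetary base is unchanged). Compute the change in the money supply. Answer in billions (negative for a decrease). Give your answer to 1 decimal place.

-342.8 billion

Initially m₁ = (1 + 0.0336) / (0.09 + 0.0381 + 0.0336) ≈ 6.3921, so M₁ = 6.3921 × 86.1 ≈ 550.3598 billion.
After the change m₂ = (1 + 0.49) / (0.09 + 0.0381 + 0.49) ≈ 2.4106, so M₂ = 2.4106 × 86.1 ≈ 207.5527 billion.
ΔM = M₂ − M₁ = 207.5527 − 550.3598 = -342.8071 billion.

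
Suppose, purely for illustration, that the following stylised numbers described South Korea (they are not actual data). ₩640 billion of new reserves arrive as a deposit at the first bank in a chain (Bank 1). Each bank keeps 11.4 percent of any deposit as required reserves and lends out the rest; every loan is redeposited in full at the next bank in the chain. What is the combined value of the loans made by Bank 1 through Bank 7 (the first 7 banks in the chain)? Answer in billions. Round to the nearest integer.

Bank i lends (1 − rr)^i of the original deposit: Bank 1 lends 640·0.8860 = 567.0400, Bank 2 lends 640·0.8860² ≈ 502.3974, and so on.
Summing a geometric series: total = 640·[0.8860·(1 − 0.8860^7) / (1 − 0.8860)] ≈ 2842.2427 billion.

₩2842 billion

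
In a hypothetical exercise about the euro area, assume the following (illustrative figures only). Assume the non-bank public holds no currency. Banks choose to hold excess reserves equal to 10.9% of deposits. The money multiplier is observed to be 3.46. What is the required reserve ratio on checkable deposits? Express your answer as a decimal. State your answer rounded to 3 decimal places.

0.180

Using m = 3.46. Since m = (1 + c)/(c + rr + e), the denominator satisfies c + rr + e = (1 + c)/m = (1 + 0) / 3.46 ≈ 0.289017.
With c = 0 and e = 0.109, the required reserve ratio on checkable deposits is 0.289017 − 0 − 0.109 = 0.180017.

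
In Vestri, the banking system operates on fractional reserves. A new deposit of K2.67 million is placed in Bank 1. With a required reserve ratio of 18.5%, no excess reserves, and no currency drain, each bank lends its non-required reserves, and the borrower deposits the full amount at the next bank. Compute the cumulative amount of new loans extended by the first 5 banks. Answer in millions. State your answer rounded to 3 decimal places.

Bank i lends (1 − rr)^i of the original deposit: Bank 1 lends 2.67·0.8150 ≈ 2.1760, Bank 2 lends 2.67·0.8150² ≈ 1.7735, and so on.
Summing a geometric series: total = 2.67·[0.8150·(1 − 0.8150^5) / (1 − 0.8150)] ≈ 7.5330 million.

K7.533 million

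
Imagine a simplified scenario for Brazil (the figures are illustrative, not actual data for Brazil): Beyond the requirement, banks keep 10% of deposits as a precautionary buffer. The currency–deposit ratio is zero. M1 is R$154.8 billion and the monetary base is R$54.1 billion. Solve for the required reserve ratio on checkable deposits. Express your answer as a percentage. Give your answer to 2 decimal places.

Using m = M/MB = 154.8/54.1 ≈ 2.861368. Since m = (1 + c)/(c + rr + e), the denominator satisfies c + rr + e = (1 + c)/m = (1 + 0) / 2.861368 ≈ 0.349483.
With c = 0 and e = 0.1, the required reserve ratio on checkable deposits is 0.349483 − 0 − 0.1 = 0.249483.

24.95%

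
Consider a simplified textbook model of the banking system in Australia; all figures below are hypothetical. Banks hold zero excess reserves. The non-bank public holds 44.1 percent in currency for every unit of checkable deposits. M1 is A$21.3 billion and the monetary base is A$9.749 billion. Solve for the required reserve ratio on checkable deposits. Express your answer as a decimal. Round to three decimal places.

0.219

Using m = M/MB = 21.3/9.749 ≈ 2.184839. Since m = (1 + c)/(c + rr + e), the denominator satisfies c + rr + e = (1 + c)/m = (1 + 0.441) / 2.184839 ≈ 0.659545.
With c = 0.441 and e = 0, the required reserve ratio on checkable deposits is 0.659545 − 0.441 − 0 = 0.218545.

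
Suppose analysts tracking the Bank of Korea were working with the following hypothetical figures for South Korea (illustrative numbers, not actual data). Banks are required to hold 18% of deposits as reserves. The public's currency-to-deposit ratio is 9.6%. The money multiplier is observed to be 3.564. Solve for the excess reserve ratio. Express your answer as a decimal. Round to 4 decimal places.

Using m = 3.564. Since m = (1 + c)/(c + rr + e), the denominator satisfies c + rr + e = (1 + c)/m = (1 + 0.096) / 3.564 ≈ 0.307520.
With c = 0.096 and rr = 0.18, the excess reserve ratio is 0.307520 − 0.096 − 0.18 = 0.03152.

0.0315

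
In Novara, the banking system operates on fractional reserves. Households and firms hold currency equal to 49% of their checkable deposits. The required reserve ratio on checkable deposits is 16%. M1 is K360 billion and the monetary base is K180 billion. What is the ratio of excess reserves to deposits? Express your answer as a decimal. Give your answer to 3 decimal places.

Using m = M/MB = 360/180 = 2.000000. Since m = (1 + c)/(c + rr + e), the denominator satisfies c + rr + e = (1 + c)/m = (1 + 0.49) / 2.000000 = 0.745000.
With c = 0.49 and rr = 0.16, the ratio of excess reserves to deposits is 0.745000 − 0.49 − 0.16 = 0.095.

0.095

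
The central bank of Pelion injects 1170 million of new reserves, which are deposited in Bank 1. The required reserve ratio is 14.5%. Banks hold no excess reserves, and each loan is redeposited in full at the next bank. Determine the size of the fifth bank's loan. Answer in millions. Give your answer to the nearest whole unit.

535 million

Each bank lends a fraction (1 − rr) = 0.8550 of the deposit it receives, so Bank 5 receives 1170·0.8550^4 and lends 1170·0.8550^5 ≈ 534.5846 million.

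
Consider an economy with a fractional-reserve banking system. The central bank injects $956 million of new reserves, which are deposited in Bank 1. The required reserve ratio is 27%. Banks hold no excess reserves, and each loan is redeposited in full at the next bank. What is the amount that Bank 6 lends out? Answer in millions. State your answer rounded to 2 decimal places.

Each bank lends a fraction (1 − rr) = 0.7300 of the deposit it receives, so Bank 6 receives 956·0.7300^5 and lends 956·0.7300^6 ≈ 144.6755 million.

$144.68 million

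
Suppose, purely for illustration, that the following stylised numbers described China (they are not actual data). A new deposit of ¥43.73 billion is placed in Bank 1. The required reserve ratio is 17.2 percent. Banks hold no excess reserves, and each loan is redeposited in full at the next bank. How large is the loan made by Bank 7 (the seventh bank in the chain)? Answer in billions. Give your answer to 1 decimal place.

Each bank lends a fraction (1 − rr) = 0.8280 of the deposit it receives, so Bank 7 receives 43.73·0.8280^6 and lends 43.73·0.8280^7 ≈ 11.6679 billion.

¥11.7 billion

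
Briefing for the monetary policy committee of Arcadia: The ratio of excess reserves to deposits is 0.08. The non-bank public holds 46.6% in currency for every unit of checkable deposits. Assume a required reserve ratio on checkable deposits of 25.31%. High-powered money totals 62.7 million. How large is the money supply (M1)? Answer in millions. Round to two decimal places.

The money multiplier is m = (1 + c) / (rr + e + c) = (1 + 0.466) / (0.2531 + 0.08 + 0.466) ≈ 1.83456.
So M = m × MB = 1.83456 × 62.7 ≈ 115.0269 million.

115.03 million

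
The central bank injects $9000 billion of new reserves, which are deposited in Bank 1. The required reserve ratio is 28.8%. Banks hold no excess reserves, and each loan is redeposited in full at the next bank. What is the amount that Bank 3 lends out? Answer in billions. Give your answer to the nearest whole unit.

$3248 billion

Each bank lends a fraction (1 − rr) = 0.7120 of the deposit it receives, so Bank 3 receives 9000·0.7120^2 and lends 9000·0.7120^3 ≈ 3248.4972 billion.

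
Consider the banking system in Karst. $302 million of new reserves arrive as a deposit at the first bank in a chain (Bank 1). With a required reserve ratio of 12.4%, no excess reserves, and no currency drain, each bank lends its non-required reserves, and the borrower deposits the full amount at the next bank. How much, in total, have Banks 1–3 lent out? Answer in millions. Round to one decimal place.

$699.3 million

Bank i lends (1 − rr)^i of the original deposit: Bank 1 lends 302·0.8760 = 264.5520, Bank 2 lends 302·0.8760² ≈ 231.7476, and so on.
Summing a geometric series: total = 302·[0.8760·(1 − 0.8760^3) / (1 − 0.8760)] ≈ 699.3104 million.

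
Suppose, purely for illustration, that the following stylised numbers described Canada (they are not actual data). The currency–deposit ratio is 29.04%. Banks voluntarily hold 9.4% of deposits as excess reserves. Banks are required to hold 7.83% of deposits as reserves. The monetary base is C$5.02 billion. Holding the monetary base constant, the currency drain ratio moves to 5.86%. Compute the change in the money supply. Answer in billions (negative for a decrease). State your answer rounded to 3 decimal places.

C$9.015 billion

Initially m₁ = (1 + 0.2904) / (0.0783 + 0.094 + 0.2904) ≈ 2.78885, so M₁ = 2.78885 × 5.02 ≈ 14 billion.
After the change m₂ = (1 + 0.0586) / (0.0783 + 0.094 + 0.0586) ≈ 4.58467, so M₂ = 4.58467 × 5.02 ≈ 23.015 billion.
ΔM = M₂ − M₁ = 23.015 − 14 = 9.015 billion.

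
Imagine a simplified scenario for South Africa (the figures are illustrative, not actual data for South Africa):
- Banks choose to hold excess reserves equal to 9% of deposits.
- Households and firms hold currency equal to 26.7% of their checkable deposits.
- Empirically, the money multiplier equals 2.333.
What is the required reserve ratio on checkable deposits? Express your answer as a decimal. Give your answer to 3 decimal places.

0.186

Using m = 2.333. Since m = (1 + c)/(c + rr + e), the denominator satisfies c + rr + e = (1 + c)/m = (1 + 0.267) / 2.333 ≈ 0.543078.
With c = 0.267 and e = 0.09, the required reserve ratio on checkable deposits is 0.543078 − 0.267 − 0.09 = 0.186078.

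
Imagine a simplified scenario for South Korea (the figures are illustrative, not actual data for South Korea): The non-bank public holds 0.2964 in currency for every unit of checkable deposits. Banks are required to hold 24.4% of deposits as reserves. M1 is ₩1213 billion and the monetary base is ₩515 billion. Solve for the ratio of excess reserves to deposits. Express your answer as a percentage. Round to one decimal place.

1.0%

Using m = M/MB = 1213/515 ≈ 2.355340. Since m = (1 + c)/(c + rr + e), the denominator satisfies c + rr + e = (1 + c)/m = (1 + 0.2964) / 2.355340 ≈ 0.550409.
With c = 0.2964 and rr = 0.244, the ratio of excess reserves to deposits is 0.550409 − 0.2964 − 0.244 = 0.010009.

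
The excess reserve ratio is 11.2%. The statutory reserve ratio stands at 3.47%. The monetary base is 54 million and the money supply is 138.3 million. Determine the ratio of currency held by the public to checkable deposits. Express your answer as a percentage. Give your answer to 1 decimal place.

Using m = M/MB = 138.3/54 ≈ 2.561111. From m = (1 + c)/(c + rr + e), rearranging gives 1 + c = m·(c + rr + e), so c·(1 − m) = m·(rr + e) − 1.
Hence c = [m·(rr + e) − 1]/(1 − m) = [2.561111 × (0.0347 + 0.112) − 1] / (1 − 2.561111) ≈ 0.399898.

40.0%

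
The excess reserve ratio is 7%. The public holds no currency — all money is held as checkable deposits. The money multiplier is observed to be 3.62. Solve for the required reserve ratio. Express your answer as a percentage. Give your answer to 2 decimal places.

Using m = 3.62. Since m = (1 + c)/(c + rr + e), the denominator satisfies c + rr + e = (1 + c)/m = (1 + 0) / 3.62 ≈ 0.276243.
With c = 0 and e = 0.07, the required reserve ratio is 0.276243 − 0 − 0.07 = 0.206243.

20.62%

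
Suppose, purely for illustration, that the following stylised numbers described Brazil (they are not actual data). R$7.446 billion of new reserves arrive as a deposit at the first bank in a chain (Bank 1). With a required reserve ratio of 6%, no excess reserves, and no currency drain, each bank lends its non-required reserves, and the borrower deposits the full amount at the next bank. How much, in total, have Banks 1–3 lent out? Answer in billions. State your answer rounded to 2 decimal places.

R$19.76 billion

Bank i lends (1 − rr)^i of the original deposit: Bank 1 lends 7.446·0.9400 ≈ 6.9992, Bank 2 lends 7.446·0.9400² ≈ 6.5793, and so on.
Summing a geometric series: total = 7.446·[0.9400·(1 − 0.9400^3) / (1 − 0.9400)] ≈ 19.7631 billion.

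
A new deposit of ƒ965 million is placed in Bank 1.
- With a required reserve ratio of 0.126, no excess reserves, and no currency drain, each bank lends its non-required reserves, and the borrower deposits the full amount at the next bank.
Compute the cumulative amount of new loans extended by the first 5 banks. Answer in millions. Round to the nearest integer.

ƒ3280 million

Bank i lends (1 − rr)^i of the original deposit: Bank 1 lends 965·0.8740 = 843.4100, Bank 2 lends 965·0.8740² ≈ 737.1403, and so on.
Summing a geometric series: total = 965·[0.8740·(1 − 0.8740^5) / (1 − 0.8740)] ≈ 3280.0301 million.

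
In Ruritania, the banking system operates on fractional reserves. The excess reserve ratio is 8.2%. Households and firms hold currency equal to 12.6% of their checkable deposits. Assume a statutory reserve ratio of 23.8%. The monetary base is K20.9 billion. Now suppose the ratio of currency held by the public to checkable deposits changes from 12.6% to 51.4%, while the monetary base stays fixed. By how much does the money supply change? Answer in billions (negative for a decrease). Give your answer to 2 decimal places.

Initially m₁ = (1 + 0.126) / (0.238 + 0.082 + 0.126) ≈ 2.52466, so M₁ = 2.52466 × 20.9 ≈ 52.7654 billion.
After the change m₂ = (1 + 0.514) / (0.238 + 0.082 + 0.514) ≈ 1.81535, so M₂ = 1.81535 × 20.9 ≈ 37.9408 billion.
ΔM = M₂ − M₁ = 37.9408 − 52.7654 = -14.8246 billion.

-14.82 billion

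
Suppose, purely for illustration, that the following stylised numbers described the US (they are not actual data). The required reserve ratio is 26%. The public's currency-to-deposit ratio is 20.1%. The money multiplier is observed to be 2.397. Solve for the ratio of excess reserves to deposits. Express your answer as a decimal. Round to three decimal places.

Using m = 2.397. Since m = (1 + c)/(c + rr + e), the denominator satisfies c + rr + e = (1 + c)/m = (1 + 0.201) / 2.397 ≈ 0.501043.
With c = 0.201 and rr = 0.26, the ratio of excess reserves to deposits is 0.501043 − 0.201 − 0.26 = 0.040043.

0.040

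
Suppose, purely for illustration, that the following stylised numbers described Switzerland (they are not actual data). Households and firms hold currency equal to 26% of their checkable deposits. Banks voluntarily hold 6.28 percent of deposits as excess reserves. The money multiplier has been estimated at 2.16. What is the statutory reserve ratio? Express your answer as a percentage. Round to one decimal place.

Using m = 2.16. Since m = (1 + c)/(c + rr + e), the denominator satisfies c + rr + e = (1 + c)/m = (1 + 0.26) / 2.16 ≈ 0.583333.
With c = 0.26 and e = 0.0628, the statutory reserve ratio is 0.583333 − 0.26 − 0.0628 = 0.260533.

26.1%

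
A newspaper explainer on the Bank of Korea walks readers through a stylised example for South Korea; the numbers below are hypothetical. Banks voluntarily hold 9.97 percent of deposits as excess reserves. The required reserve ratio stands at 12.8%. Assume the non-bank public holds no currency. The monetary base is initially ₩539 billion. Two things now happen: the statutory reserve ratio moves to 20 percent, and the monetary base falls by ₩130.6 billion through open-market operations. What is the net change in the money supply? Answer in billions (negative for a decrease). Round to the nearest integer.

-1004 billion

Before: m₁ = 1 / (0.128 + 0.0997) ≈ 4.3917, MB₁ = 539, so M₁ = 4.3917 × 539 = 2367.1263 billion.
After: m₂ = 1 / (0.2 + 0.0997) ≈ 3.3367, MB₂ = 539 − 130.6 = 408.4, so M₂ = 3.3367 × 408.4 ≈ 1362.7083 billion.
ΔM = M₂ − M₁ = 1362.7083 − 2367.1263 = -1004.418 billion.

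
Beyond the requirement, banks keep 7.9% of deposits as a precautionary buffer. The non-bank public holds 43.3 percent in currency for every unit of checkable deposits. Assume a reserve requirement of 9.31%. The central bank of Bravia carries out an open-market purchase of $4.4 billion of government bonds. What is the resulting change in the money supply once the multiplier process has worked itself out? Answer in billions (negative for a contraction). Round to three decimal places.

The money multiplier is m = (1 + c) / (rr + e + c) = (1 + 0.433) / (0.0931 + 0.079 + 0.433) ≈ 2.36820.
The purchase adds 4.4 billion of base, so ΔM = m × ΔMB = 2.36820 × (+4.4) ≈ 10.4201 billion.

$10.420 billion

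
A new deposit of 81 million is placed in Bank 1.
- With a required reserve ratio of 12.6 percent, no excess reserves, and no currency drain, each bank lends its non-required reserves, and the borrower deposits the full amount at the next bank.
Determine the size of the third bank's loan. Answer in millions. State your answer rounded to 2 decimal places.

54.08 million

Each bank lends a fraction (1 − rr) = 0.8740 of the deposit it receives, so Bank 3 receives 81·0.8740^2 and lends 81·0.8740^3 ≈ 54.0778 million.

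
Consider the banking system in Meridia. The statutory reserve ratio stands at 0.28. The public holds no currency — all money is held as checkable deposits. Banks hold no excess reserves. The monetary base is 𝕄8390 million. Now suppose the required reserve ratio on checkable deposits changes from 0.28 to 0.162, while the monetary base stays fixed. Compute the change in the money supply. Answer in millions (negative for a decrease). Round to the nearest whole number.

𝕄21826 million

Initially m₁ = 1 / (0.28) ≈ 3.57143, so M₁ = 3.57143 × 8390 = 29964.2977 million.
After the change m₂ = 1 / (0.162) ≈ 6.17284, so M₂ = 6.17284 × 8390 = 51790.1276 million.
ΔM = M₂ − M₁ = 51790.1276 − 29964.2977 = 21825.8299 million.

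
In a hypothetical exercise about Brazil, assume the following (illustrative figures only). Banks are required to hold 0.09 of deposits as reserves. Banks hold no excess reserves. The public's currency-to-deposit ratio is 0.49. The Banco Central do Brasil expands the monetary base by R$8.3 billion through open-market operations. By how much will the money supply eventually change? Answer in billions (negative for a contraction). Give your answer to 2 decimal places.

R$21.32 billion

The money multiplier is m = (1 + c) / (rr + c) = (1 + 0.49) / (0.09 + 0.49) ≈ 2.5690.
The purchase adds 8.3 billion of base, so ΔM = m × ΔMB = 2.5690 × (+8.3) = 21.3227 billion.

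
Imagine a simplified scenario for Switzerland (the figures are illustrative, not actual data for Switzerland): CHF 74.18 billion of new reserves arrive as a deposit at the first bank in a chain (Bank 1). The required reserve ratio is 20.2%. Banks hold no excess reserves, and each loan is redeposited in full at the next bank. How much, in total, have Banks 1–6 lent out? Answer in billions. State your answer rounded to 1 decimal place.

CHF 217.4 billion

Bank i lends (1 − rr)^i of the original deposit: Bank 1 lends 74.18·0.7980 ≈ 59.1956, Bank 2 lends 74.18·0.7980² ≈ 47.2381, and so on.
Summing a geometric series: total = 74.18·[0.7980·(1 − 0.7980^6) / (1 − 0.7980)] ≈ 217.3722 billion.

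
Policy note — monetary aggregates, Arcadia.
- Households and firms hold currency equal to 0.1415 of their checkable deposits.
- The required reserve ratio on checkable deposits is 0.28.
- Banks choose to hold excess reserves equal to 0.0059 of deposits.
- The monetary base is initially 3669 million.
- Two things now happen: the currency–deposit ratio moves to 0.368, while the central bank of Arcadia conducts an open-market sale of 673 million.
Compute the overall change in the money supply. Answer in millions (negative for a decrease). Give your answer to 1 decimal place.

-3531.3 million

Before: m₁ = (1 + 0.1415) / (0.28 + 0.0059 + 0.1415) ≈ 2.670800, MB₁ = 3669, so M₁ = 2.670800 × 3669 = 9799.1652 million.
After: m₂ = (1 + 0.368) / (0.28 + 0.0059 + 0.368) ≈ 2.092063, MB₂ = 3669 − 673 = 2996, so M₂ = 2.092063 × 2996 ≈ 6267.8207 million.
ΔM = M₂ − M₁ = 6267.8207 − 9799.1652 = -3531.3445 million.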